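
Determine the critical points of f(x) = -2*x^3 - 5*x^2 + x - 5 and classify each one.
f'(x) = -6*x^2 - 10*x + 1

Solve f'(x) = 0:
  6*x^2 + 10*x - 1 = 0 has no rational roots; quadratic formula: x = (-10 ± √124)/12.
  ⇒ x = -sqrt(31)/6 - 5/6 ≈ -1.7613, -5/6 + sqrt(31)/6 ≈ 0.0946

f''(x) = -12*x - 10
Second-derivative test at each critical point:
  f''(-1.7613) = 11.1355 > 0 → local minimum
  f''(0.0946) = -11.1355 < 0 → local maximum

Critical points: x = -sqrt(31)/6 - 5/6 ≈ -1.7613 (local minimum); x = -5/6 + sqrt(31)/6 ≈ 0.0946 (local maximum)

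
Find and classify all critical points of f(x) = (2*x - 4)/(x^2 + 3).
f'(x) = 2*(x^2 - 2*x*(x - 2) + 3)/(x^2 + 3)^2

Solve f'(x) = 0:
  f'(x) = -2*(x^2 - 4*x - 3)/(x^2 + 3)^2; the denominator is positive wherever f is defined, so f'(x) = 0 ⇔ -2*x^2 + 8*x + 6 = 0.
  Factor: -2*x^2 + 8*x + 6 = -2*(x^2 - 4*x - 3); x^2 - 4*x - 3 = 0 has no rational roots; quadratic formula: x = (4 ± √28)/2.
  ⇒ x = 2 - sqrt(7) ≈ -0.6458, 2 + sqrt(7) ≈ 4.6458

f''(x) = 4*(4*x^2*(x - 2) + (2 - 3*x)*(x^2 + 3))/(x^2 + 3)^3
Second-derivative test at each critical point:
  f''(-0.6458) = 0.9064 > 0 → local minimum
  f''(4.6458) = -0.0175 < 0 → local maximum

Critical points: x = 2 - sqrt(7) ≈ -0.6458 (local minimum); x = 2 + sqrt(7) ≈ 4.6458 (local maximum)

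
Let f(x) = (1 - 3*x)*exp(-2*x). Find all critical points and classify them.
f'(x) = (6*x - 5)*exp(-2*x)

Solve f'(x) = 0:
  f'(x) = (6*x - 5)·exp(-2*x) and exp(-2*x) > 0 for every x, so f'(x) = 0 ⇔ 6*x - 5 = 0.
  6*x - 5 = 0.
  ⇒ x = 5/6

f''(x) = 4*(4 - 3*x)*exp(-2*x)
Second-derivative test at each critical point:
  f''(5/6) = 1.1333 > 0 → local minimum

Critical points: x = 5/6 (local minimum)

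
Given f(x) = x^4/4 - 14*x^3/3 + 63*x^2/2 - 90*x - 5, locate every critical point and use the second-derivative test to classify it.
f'(x) = x^3 - 14*x^2 + 63*x - 90

Solve f'(x) = 0:
  Factor: x^3 - 14*x^2 + 63*x - 90 = (x - 6)*(x - 5)*(x - 3) = 0.
  ⇒ x = 3, 5, 6

f''(x) = 3*x^2 - 28*x + 63
Second-derivative test at each critical point:
  f''(3) = 6 > 0 → local minimum
  f''(5) = -2 < 0 → local maximum
  f''(6) = 3 > 0 → local minimum

Critical points: x = 3 (local minimum); x = 5 (local maximum); x = 6 (local minimum)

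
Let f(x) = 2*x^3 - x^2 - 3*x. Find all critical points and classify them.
f'(x) = 6*x^2 - 2*x - 3

Solve f'(x) = 0:
  6*x^2 - 2*x - 3 = 0 has no rational roots; quadratic formula: x = (2 ± √76)/12.
  ⇒ x = 1/6 - sqrt(19)/6 ≈ -0.5598, 1/6 + sqrt(19)/6 ≈ 0.8931

f''(x) = 12*x - 2
Second-derivative test at each critical point:
  f''(-0.5598) = -8.7178 < 0 → local maximum
  f''(0.8931) = 8.7178 > 0 → local minimum

Critical points: x = 1/6 - sqrt(19)/6 ≈ -0.5598 (local maximum); x = 1/6 + sqrt(19)/6 ≈ 0.8931 (local minimum)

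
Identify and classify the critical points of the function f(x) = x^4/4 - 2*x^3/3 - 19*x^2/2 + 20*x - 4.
f'(x) = x^3 - 2*x^2 - 19*x + 20

Solve f'(x) = 0:
  Factor: x^3 - 2*x^2 - 19*x + 20 = (x - 5)*(x - 1)*(x + 4) = 0.
  ⇒ x = -4, 1, 5

f''(x) = 3*x^2 - 4*x - 19
Second-derivative test at each critical point:
  f''(-4) = 45 > 0 → local minimum
  f''(1) = -20 < 0 → local maximum
  f''(5) = 36 > 0 → local minimum

Critical points: x = -4 (local minimum); x = 1 (local maximum); x = 5 (local minimum)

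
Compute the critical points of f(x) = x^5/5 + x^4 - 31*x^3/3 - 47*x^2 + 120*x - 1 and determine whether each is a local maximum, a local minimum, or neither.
f'(x) = x^4 + 4*x^3 - 31*x^2 - 94*x + 120

Solve f'(x) = 0:
  Factor: x^4 + 4*x^3 - 31*x^2 - 94*x + 120 = (x - 5)*(x - 1)*(x + 4)*(x + 6) = 0.
  ⇒ x = -6, -4, 1, 5

f''(x) = 4*x^3 + 12*x^2 - 62*x - 94
Second-derivative test at each critical point:
  f''(-6) = -154 < 0 → local maximum
  f''(-4) = 90 > 0 → local minimum
  f''(1) = -140 < 0 → local maximum
  f''(5) = 396 > 0 → local minimum

Critical points: x = -6 (local maximum); x = -4 (local minimum); x = 1 (local maximum); x = 5 (local minimum)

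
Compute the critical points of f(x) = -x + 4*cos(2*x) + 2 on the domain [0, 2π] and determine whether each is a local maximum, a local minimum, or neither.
f'(x) = -8*sin(2*x) - 1

Solve f'(x) = 0 on [0, 2π]:
  f'(x) = 0 ⇔ sin(2*x) = -1/8, i.e. 2*x = arcsin(-1/8) + 2nπ or 2*x = π − arcsin(-1/8) + 2nπ; keep the solutions lying in [0, 2π].
  ⇒ x = asin(1/8)/2 + pi/2 ≈ 1.6335, pi - asin(1/8)/2 ≈ 3.0789, asin(1/8)/2 + 3*pi/2 ≈ 4.7751, -asin(1/8)/2 + 2*pi ≈ 6.2205

f''(x) = -16*cos(2*x)
Second-derivative test at each critical point:
  f''(1.6335) = 15.8745 > 0 → local minimum
  f''(3.0789) = -15.8745 < 0 → local maximum
  f''(4.7751) = 15.8745 > 0 → local minimum
  f''(6.2205) = -15.8745 < 0 → local maximum

Critical points: x = asin(1/8)/2 + pi/2 ≈ 1.6335 (local minimum); x = pi - asin(1/8)/2 ≈ 3.0789 (local maximum); x = asin(1/8)/2 + 3*pi/2 ≈ 4.7751 (local minimum); x = -asin(1/8)/2 + 2*pi ≈ 6.2205 (local maximum)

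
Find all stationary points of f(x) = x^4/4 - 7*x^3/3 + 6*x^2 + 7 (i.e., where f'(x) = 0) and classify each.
f'(x) = x*(x^2 - 7*x + 12)

Solve f'(x) = 0:
  Factor: x^3 - 7*x^2 + 12*x = x*(x - 4)*(x - 3) = 0.
  ⇒ x = 0, 3, 4

f''(x) = 3*x^2 - 14*x + 12
Second-derivative test at each critical point:
  f''(0) = 12 > 0 → local minimum
  f''(3) = -3 < 0 → local maximum
  f''(4) = 4 > 0 → local minimum

Critical points: x = 0 (local minimum); x = 3 (local maximum); x = 4 (local minimum)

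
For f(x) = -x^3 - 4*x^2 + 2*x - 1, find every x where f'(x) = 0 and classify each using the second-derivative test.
f'(x) = -3*x^2 - 8*x + 2

Solve f'(x) = 0:
  3*x^2 + 8*x - 2 = 0 has no rational roots; quadratic formula: x = (-8 ± √88)/6.
  ⇒ x = -sqrt(22)/3 - 4/3 ≈ -2.8968, -4/3 + sqrt(22)/3 ≈ 0.2301

f''(x) = -6*x - 8
Second-derivative test at each critical point:
  f''(-2.8968) = 9.3808 > 0 → local minimum
  f''(0.2301) = -9.3808 < 0 → local maximum

Critical points: x = -sqrt(22)/3 - 4/3 ≈ -2.8968 (local minimum); x = -4/3 + sqrt(22)/3 ≈ 0.2301 (local maximum)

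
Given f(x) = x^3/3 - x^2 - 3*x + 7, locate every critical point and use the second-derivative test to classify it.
f'(x) = x^2 - 2*x - 3

Solve f'(x) = 0:
  Factor: x^2 - 2*x - 3 = (x - 3)*(x + 1) = 0.
  ⇒ x = -1, 3

f''(x) = 2*x - 2
Second-derivative test at each critical point:
  f''(-1) = -4 < 0 → local maximum
  f''(3) = 4 > 0 → local minimum

Critical points: x = -1 (local maximum); x = 3 (local minimum)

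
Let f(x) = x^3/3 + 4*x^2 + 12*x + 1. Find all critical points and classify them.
f'(x) = x^2 + 8*x + 12

Solve f'(x) = 0:
  Factor: x^2 + 8*x + 12 = (x + 2)*(x + 6) = 0.
  ⇒ x = -6, -2

f''(x) = 2*x + 8
Second-derivative test at each critical point:
  f''(-6) = -4 < 0 → local maximum
  f''(-2) = 4 > 0 → local minimum

Critical points: x = -6 (local maximum); x = -2 (local minimum)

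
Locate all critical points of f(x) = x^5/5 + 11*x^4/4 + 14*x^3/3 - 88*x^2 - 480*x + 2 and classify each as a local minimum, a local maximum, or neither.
f'(x) = x^4 + 11*x^3 + 14*x^2 - 176*x - 480

Solve f'(x) = 0:
  Factor: x^4 + 11*x^3 + 14*x^2 - 176*x - 480 = (x - 4)*(x + 4)*(x + 5)*(x + 6) = 0.
  ⇒ x = -6, -5, -4, 4

f''(x) = 4*x^3 + 33*x^2 + 28*x - 176
Second-derivative test at each critical point:
  f''(-6) = -20 < 0 → local maximum
  f''(-5) = 9 > 0 → local minimum
  f''(-4) = -16 < 0 → local maximum
  f''(4) = 720 > 0 → local minimum

Critical points: x = -6 (local maximum); x = -5 (local minimum); x = -4 (local maximum); x = 4 (local minimum)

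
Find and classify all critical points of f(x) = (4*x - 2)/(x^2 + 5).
f'(x) = 4*(-x^2 + x + 5)/(x^4 + 10*x^2 + 25)

Solve f'(x) = 0:
  f'(x) = -4*(x^2 - x - 5)/(x^2 + 5)^2; the denominator is positive wherever f is defined, so f'(x) = 0 ⇔ -4*x^2 + 4*x + 20 = 0.
  Factor: -4*x^2 + 4*x + 20 = -4*(x^2 - x - 5); x^2 - x - 5 = 0 has no rational roots; quadratic formula: x = (1 ± √21)/2.
  ⇒ x = 1/2 - sqrt(21)/2 ≈ -1.7913, 1/2 + sqrt(21)/2 ≈ 2.7913

f''(x) = 4*(4*x^2*(2*x - 1) + (1 - 6*x)*(x^2 + 5))/(x^2 + 5)^3
Second-derivative test at each critical point:
  f''(-1.7913) = 0.2720 > 0 → local minimum
  f''(2.7913) = -0.1120 < 0 → local maximum

Critical points: x = 1/2 - sqrt(21)/2 ≈ -1.7913 (local minimum); x = 1/2 + sqrt(21)/2 ≈ 2.7913 (local maximum)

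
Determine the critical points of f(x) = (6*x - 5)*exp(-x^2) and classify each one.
f'(x) = 2*(-x*(6*x - 5) + 3)*exp(-x^2)

Solve f'(x) = 0:
  f'(x) = (-12*x^2 + 10*x + 6)·exp(-x^2) and exp(-x^2) > 0 for every x, so f'(x) = 0 ⇔ -12*x^2 + 10*x + 6 = 0.
  Factor: -12*x^2 + 10*x + 6 = -2*(6*x^2 - 5*x - 3); 6*x^2 - 5*x - 3 = 0 has no rational roots; quadratic formula: x = (5 ± √97)/12.
  ⇒ x = 5/12 - sqrt(97)/12 ≈ -0.4041, 5/12 + sqrt(97)/12 ≈ 1.2374

f''(x) = 2*(2*x^2*(6*x - 5) - 18*x + 5)*exp(-x^2)
Second-derivative test at each critical point:
  f''(-0.4041) = 16.7304 > 0 → local minimum
  f''(1.2374) = -4.2603 < 0 → local maximum

Critical points: x = 5/12 - sqrt(97)/12 ≈ -0.4041 (local minimum); x = 5/12 + sqrt(97)/12 ≈ 1.2374 (local maximum)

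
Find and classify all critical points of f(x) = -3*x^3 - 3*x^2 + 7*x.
f'(x) = -9*x^2 - 6*x + 7

Solve f'(x) = 0:
  9*x^2 + 6*x - 7 = 0 has no rational roots; quadratic formula: x = (-6 ± √288)/18.
  ⇒ x = -2*sqrt(2)/3 - 1/3 ≈ -1.2761, -1/3 + 2*sqrt(2)/3 ≈ 0.6095

f''(x) = -18*x - 6
Second-derivative test at each critical point:
  f''(-1.2761) = 16.9706 > 0 → local minimum
  f''(0.6095) = -16.9706 < 0 → local maximum

Critical points: x = -2*sqrt(2)/3 - 1/3 ≈ -1.2761 (local minimum); x = -1/3 + 2*sqrt(2)/3 ≈ 0.6095 (local maximum)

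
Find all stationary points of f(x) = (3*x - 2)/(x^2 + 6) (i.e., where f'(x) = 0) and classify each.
f'(x) = (-3*x^2 + 4*x + 18)/(x^4 + 12*x^2 + 36)

Solve f'(x) = 0:
  f'(x) = -(3*x^2 - 4*x - 18)/(x^2 + 6)^2; the denominator is positive wherever f is defined, so f'(x) = 0 ⇔ -3*x^2 + 4*x + 18 = 0.
  3*x^2 - 4*x - 18 = 0 has no rational roots; quadratic formula: x = (4 ± √232)/6.
  ⇒ x = 2/3 - sqrt(58)/3 ≈ -1.8719, 2/3 + sqrt(58)/3 ≈ 3.2053

f''(x) = 2*(4*x^2*(3*x - 2) + (2 - 9*x)*(x^2 + 6))/(x^2 + 6)^3
Second-derivative test at each critical point:
  f''(-1.8719) = 0.1686 > 0 → local minimum
  f''(3.2053) = -0.0575 < 0 → local maximum

Critical points: x = 2/3 - sqrt(58)/3 ≈ -1.8719 (local minimum); x = 2/3 + sqrt(58)/3 ≈ 3.2053 (local maximum)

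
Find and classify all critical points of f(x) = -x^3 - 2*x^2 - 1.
f'(x) = x*(-3*x - 4)

Solve f'(x) = 0:
  Factor: -3*x^2 - 4*x = -x*(3*x + 4) = 0.
  ⇒ x = -4/3, 0

f''(x) = -6*x - 4
Second-derivative test at each critical point:
  f''(-4/3) = 4 > 0 → local minimum
  f''(0) = -4 < 0 → local maximum

Critical points: x = -4/3 (local minimum); x = 0 (local maximum)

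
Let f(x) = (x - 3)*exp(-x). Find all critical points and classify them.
f'(x) = (4 - x)*exp(-x)

Solve f'(x) = 0:
  f'(x) = (4 - x)·exp(-x) and exp(-x) > 0 for every x, so f'(x) = 0 ⇔ 4 - x = 0.
  4 - x = 0.
  ⇒ x = 4

f''(x) = (x - 5)*exp(-x)
Second-derivative test at each critical point:
  f''(4) = -0.0183 < 0 → local maximum

Critical points: x = 4 (local maximum)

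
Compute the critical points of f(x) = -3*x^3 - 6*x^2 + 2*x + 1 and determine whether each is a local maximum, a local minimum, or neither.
f'(x) = -9*x^2 - 12*x + 2

Solve f'(x) = 0:
  9*x^2 + 12*x - 2 = 0 has no rational roots; quadratic formula: x = (-12 ± √216)/18.
  ⇒ x = -sqrt(6)/3 - 2/3 ≈ -1.4832, -2/3 + sqrt(6)/3 ≈ 0.1498

f''(x) = -18*x - 12
Second-derivative test at each critical point:
  f''(-1.4832) = 14.6969 > 0 → local minimum
  f''(0.1498) = -14.6969 < 0 → local maximum

Critical points: x = -sqrt(6)/3 - 2/3 ≈ -1.4832 (local minimum); x = -2/3 + sqrt(6)/3 ≈ 0.1498 (local maximum)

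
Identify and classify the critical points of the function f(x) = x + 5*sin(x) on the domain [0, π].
f'(x) = 5*cos(x) + 1

Solve f'(x) = 0 on [0, π]:
  f'(x) = 0 ⇔ cos(x) = -1/5, i.e. x = ±arccos(-1/5) + 2nπ; keep the solutions lying in [0, π].
  ⇒ x = acos(-1/5) ≈ 1.7722

f''(x) = -5*sin(x)
Second-derivative test at each critical point:
  f''(1.7722) = -4.8990 < 0 → local maximum

Critical points: x = acos(-1/5) ≈ 1.7722 (local maximum)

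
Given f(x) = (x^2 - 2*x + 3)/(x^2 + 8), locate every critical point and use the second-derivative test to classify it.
f'(x) = 2*(x^2 + 5*x - 8)/(x^4 + 16*x^2 + 64)

Solve f'(x) = 0:
  f'(x) = 2*(x^2 + 5*x - 8)/(x^2 + 8)^2; the denominator is positive wherever f is defined, so f'(x) = 0 ⇔ 2*x^2 + 10*x - 16 = 0.
  Factor: 2*x^2 + 10*x - 16 = 2*(x^2 + 5*x - 8); x^2 + 5*x - 8 = 0 has no rational roots; quadratic formula: x = (-5 ± √57)/2.
  ⇒ x = -sqrt(57)/2 - 5/2 ≈ -6.2749, -5/2 + sqrt(57)/2 ≈ 1.2749

f''(x) = 2*(-2*x^3 - 15*x^2 + 48*x + 40)/(x^6 + 24*x^4 + 192*x^2 + 512)
Second-derivative test at each critical point:
  f''(-6.2749) = -0.0067 < 0 → local maximum
  f''(1.2749) = 0.1630 > 0 → local minimum

Critical points: x = -sqrt(57)/2 - 5/2 ≈ -6.2749 (local maximum); x = -5/2 + sqrt(57)/2 ≈ 1.2749 (local minimum)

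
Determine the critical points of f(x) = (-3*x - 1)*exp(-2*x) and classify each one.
f'(x) = (6*x - 1)*exp(-2*x)

Solve f'(x) = 0:
  f'(x) = (6*x - 1)·exp(-2*x) and exp(-2*x) > 0 for every x, so f'(x) = 0 ⇔ 6*x - 1 = 0.
  6*x - 1 = 0.
  ⇒ x = 1/6

f''(x) = 4*(2 - 3*x)*exp(-2*x)
Second-derivative test at each critical point:
  f''(1/6) = 4.2992 > 0 → local minimum

Critical points: x = 1/6 (local minimum)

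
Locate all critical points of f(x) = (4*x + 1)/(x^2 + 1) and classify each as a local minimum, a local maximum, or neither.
f'(x) = 2*(-2*x^2 - x + 2)/(x^4 + 2*x^2 + 1)

Solve f'(x) = 0:
  f'(x) = -2*(2*x^2 + x - 2)/(x^2 + 1)^2; the denominator is positive wherever f is defined, so f'(x) = 0 ⇔ -4*x^2 - 2*x + 4 = 0.
  Factor: -4*x^2 - 2*x + 4 = -2*(2*x^2 + x - 2); 2*x^2 + x - 2 = 0 has no rational roots; quadratic formula: x = (-1 ± √17)/4.
  ⇒ x = -sqrt(17)/4 - 1/4 ≈ -1.2808, -1/4 + sqrt(17)/4 ≈ 0.7808

f''(x) = 2*(4*x^2*(4*x + 1) - (12*x + 1)*(x^2 + 1))/(x^2 + 1)^3
Second-derivative test at each critical point:
  f''(-1.2808) = 1.1828 > 0 → local minimum
  f''(0.7808) = -3.1828 < 0 → local maximum

Critical points: x = -sqrt(17)/4 - 1/4 ≈ -1.2808 (local minimum); x = -1/4 + sqrt(17)/4 ≈ 0.7808 (local maximum)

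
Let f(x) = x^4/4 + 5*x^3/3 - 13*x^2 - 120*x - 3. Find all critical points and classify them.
f'(x) = x^3 + 5*x^2 - 26*x - 120

Solve f'(x) = 0:
  Factor: x^3 + 5*x^2 - 26*x - 120 = (x - 5)*(x + 4)*(x + 6) = 0.
  ⇒ x = -6, -4, 5

f''(x) = 3*x^2 + 10*x - 26
Second-derivative test at each critical point:
  f''(-6) = 22 > 0 → local minimum
  f''(-4) = -18 < 0 → local maximum
  f''(5) = 99 > 0 → local minimum

Critical points: x = -6 (local minimum); x = -4 (local maximum); x = 5 (local minimum)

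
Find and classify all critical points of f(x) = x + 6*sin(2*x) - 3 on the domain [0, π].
f'(x) = 12*cos(2*x) + 1

Solve f'(x) = 0 on [0, π]:
  f'(x) = 0 ⇔ cos(2*x) = -1/12, i.e. 2*x = ±arccos(-1/12) + 2nπ; keep the solutions lying in [0, π].
  ⇒ x = acos(-1/12)/2 ≈ 0.8271, pi - acos(-1/12)/2 ≈ 2.3145

f''(x) = -24*sin(2*x)
Second-derivative test at each critical point:
  f''(0.8271) = -23.9165 < 0 → local maximum
  f''(2.3145) = 23.9165 > 0 → local minimum

Critical points: x = acos(-1/12)/2 ≈ 0.8271 (local maximum); x = pi - acos(-1/12)/2 ≈ 2.3145 (local minimum)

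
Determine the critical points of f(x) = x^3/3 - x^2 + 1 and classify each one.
f'(x) = x*(x - 2)

Solve f'(x) = 0:
  Factor: x^2 - 2*x = x*(x - 2) = 0.
  ⇒ x = 0, 2

f''(x) = 2*x - 2
Second-derivative test at each critical point:
  f''(0) = -2 < 0 → local maximum
  f''(2) = 2 > 0 → local minimum

Critical points: x = 0 (local maximum); x = 2 (local minimum)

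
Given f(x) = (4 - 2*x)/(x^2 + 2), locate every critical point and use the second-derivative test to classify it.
f'(x) = 2*(-x^2 + 2*x*(x - 2) - 2)/(x^2 + 2)^2

Solve f'(x) = 0:
  f'(x) = 2*(x^2 - 4*x - 2)/(x^2 + 2)^2; the denominator is positive wherever f is defined, so f'(x) = 0 ⇔ 2*x^2 - 8*x - 4 = 0.
  Factor: 2*x^2 - 8*x - 4 = 2*(x^2 - 4*x - 2); x^2 - 4*x - 2 = 0 has no rational roots; quadratic formula: x = (4 ± √24)/2.
  ⇒ x = 2 - sqrt(6) ≈ -0.4495, 2 + sqrt(6) ≈ 4.4495

f''(x) = 4*(4*x^2*(2 - x) + (3*x - 2)*(x^2 + 2))/(x^2 + 2)^3
Second-derivative test at each critical point:
  f''(-0.4495) = -2.0206 < 0 → local maximum
  f''(4.4495) = 0.0206 > 0 → local minimum

Critical points: x = 2 - sqrt(6) ≈ -0.4495 (local maximum); x = 2 + sqrt(6) ≈ 4.4495 (local minimum)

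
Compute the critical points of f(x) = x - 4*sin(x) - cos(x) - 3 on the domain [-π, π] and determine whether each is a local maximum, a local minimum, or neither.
f'(x) = sin(x) - 4*cos(x) + 1

Solve f'(x) = 0 on [-π, π]:
  f'(x) = 0 ⇔ sin(x) - 4*cos(x) = -1. Write the left side as R·cos(x + φ) with R = √((-4)² + (-1)²) = sqrt(17), cos φ = -4*sqrt(17)/17, sin φ = -sqrt(17)/17; then cos(x + φ) = -sqrt(17)/17. Solve for x and keep the solutions lying in [-π, π].
  ⇒ x = -pi/2 ≈ -1.5708, atan(15/8) ≈ 1.0808

f''(x) = 4*sin(x) + cos(x)
Second-derivative test at each critical point:
  f''(-1.5708) = -4 < 0 → local maximum
  f''(1.0808) = 4 > 0 → local minimum

Critical points: x = -pi/2 ≈ -1.5708 (local maximum); x = atan(15/8) ≈ 1.0808 (local minimum)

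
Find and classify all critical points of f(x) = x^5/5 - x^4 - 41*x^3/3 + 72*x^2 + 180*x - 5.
f'(x) = x^4 - 4*x^3 - 41*x^2 + 144*x + 180

Solve f'(x) = 0:
  Factor: x^4 - 4*x^3 - 41*x^2 + 144*x + 180 = (x - 6)*(x - 5)*(x + 1)*(x + 6) = 0.
  ⇒ x = -6, -1, 5, 6

f''(x) = 4*x^3 - 12*x^2 - 82*x + 144
Second-derivative test at each critical point:
  f''(-6) = -660 < 0 → local maximum
  f''(-1) = 210 > 0 → local minimum
  f''(5) = -66 < 0 → local maximum
  f''(6) = 84 > 0 → local minimum

Critical points: x = -6 (local maximum); x = -1 (local minimum); x = 5 (local maximum); x = 6 (local minimum)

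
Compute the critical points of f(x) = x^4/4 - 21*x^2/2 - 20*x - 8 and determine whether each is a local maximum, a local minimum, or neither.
f'(x) = x^3 - 21*x - 20

Solve f'(x) = 0:
  Factor: x^3 - 21*x - 20 = (x - 5)*(x + 1)*(x + 4) = 0.
  ⇒ x = -4, -1, 5

f''(x) = 3*x^2 - 21
Second-derivative test at each critical point:
  f''(-4) = 27 > 0 → local minimum
  f''(-1) = -18 < 0 → local maximum
  f''(5) = 54 > 0 → local minimum

Critical points: x = -4 (local minimum); x = -1 (local maximum); x = 5 (local minimum)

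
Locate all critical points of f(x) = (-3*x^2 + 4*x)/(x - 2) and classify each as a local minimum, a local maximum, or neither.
f'(x) = (-3*x^2 + 12*x - 8)/(x^2 - 4*x + 4)

Solve f'(x) = 0:
  f'(x) = -(3*x^2 - 12*x + 8)/(x - 2)^2; the denominator is positive wherever f is defined, so f'(x) = 0 ⇔ -3*x^2 + 12*x - 8 = 0.
  3*x^2 - 12*x + 8 = 0 has no rational roots; quadratic formula: x = (12 ± √48)/6.
  ⇒ x = 2 - 2*sqrt(3)/3 ≈ 0.8453, 2*sqrt(3)/3 + 2 ≈ 3.1547

f''(x) = -8/(x^3 - 6*x^2 + 12*x - 8)
Second-derivative test at each critical point:
  f''(0.8453) = 5.1962 > 0 → local minimum
  f''(3.1547) = -5.1962 < 0 → local maximum

Critical points: x = 2 - 2*sqrt(3)/3 ≈ 0.8453 (local minimum); x = 2*sqrt(3)/3 + 2 ≈ 3.1547 (local maximum)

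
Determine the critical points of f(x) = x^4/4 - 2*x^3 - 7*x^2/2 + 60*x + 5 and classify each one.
f'(x) = x^3 - 6*x^2 - 7*x + 60

Solve f'(x) = 0:
  Factor: x^3 - 6*x^2 - 7*x + 60 = (x - 5)*(x - 4)*(x + 3) = 0.
  ⇒ x = -3, 4, 5

f''(x) = 3*x^2 - 12*x - 7
Second-derivative test at each critical point:
  f''(-3) = 56 > 0 → local minimum
  f''(4) = -7 < 0 → local maximum
  f''(5) = 8 > 0 → local minimum

Critical points: x = -3 (local minimum); x = 4 (local maximum); x = 5 (local minimum)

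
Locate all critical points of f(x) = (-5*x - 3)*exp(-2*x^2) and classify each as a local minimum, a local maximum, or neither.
f'(x) = (4*x*(5*x + 3) - 5)*exp(-2*x^2)

Solve f'(x) = 0:
  f'(x) = (20*x^2 + 12*x - 5)·exp(-2*x^2) and exp(-2*x^2) > 0 for every x, so f'(x) = 0 ⇔ 20*x^2 + 12*x - 5 = 0.
  20*x^2 + 12*x - 5 = 0 has no rational roots; quadratic formula: x = (-12 ± √544)/40.
  ⇒ x = -sqrt(34)/10 - 3/10 ≈ -0.8831, -3/10 + sqrt(34)/10 ≈ 0.2831

f''(x) = 4*(-20*x^3 - 12*x^2 + 15*x + 3)*exp(-2*x^2)
Second-derivative test at each critical point:
  f''(-0.8831) = -4.9026 < 0 → local maximum
  f''(0.2831) = 19.8696 > 0 → local minimum

Critical points: x = -sqrt(34)/10 - 3/10 ≈ -0.8831 (local maximum); x = -3/10 + sqrt(34)/10 ≈ 0.2831 (local minimum)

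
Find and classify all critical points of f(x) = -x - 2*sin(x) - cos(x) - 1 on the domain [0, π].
f'(x) = sin(x) - 2*cos(x) - 1

Solve f'(x) = 0 on [0, π]:
  f'(x) = 0 ⇔ sin(x) - 2*cos(x) = 1. Write the left side as R·cos(x + φ) with R = √((-2)² + (-1)²) = sqrt(5), cos φ = -2*sqrt(5)/5, sin φ = -sqrt(5)/5; then cos(x + φ) = sqrt(5)/5. Solve for x and keep the solutions lying in [0, π].
  ⇒ x = pi/2 ≈ 1.5708

f''(x) = 2*sin(x) + cos(x)
Second-derivative test at each critical point:
  f''(1.5708) = 2 > 0 → local minimum

Critical points: x = pi/2 ≈ 1.5708 (local minimum)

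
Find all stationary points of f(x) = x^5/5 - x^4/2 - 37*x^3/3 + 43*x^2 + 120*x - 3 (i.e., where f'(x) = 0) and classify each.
f'(x) = x^4 - 2*x^3 - 37*x^2 + 86*x + 120

Solve f'(x) = 0:
  Factor: x^4 - 2*x^3 - 37*x^2 + 86*x + 120 = (x - 5)*(x - 4)*(x + 1)*(x + 6) = 0.
  ⇒ x = -6, -1, 4, 5

f''(x) = 4*x^3 - 6*x^2 - 74*x + 86
Second-derivative test at each critical point:
  f''(-6) = -550 < 0 → local maximum
  f''(-1) = 150 > 0 → local minimum
  f''(4) = -50 < 0 → local maximum
  f''(5) = 66 > 0 → local minimum

Critical points: x = -6 (local maximum); x = -1 (local minimum); x = 4 (local maximum); x = 5 (local minimum)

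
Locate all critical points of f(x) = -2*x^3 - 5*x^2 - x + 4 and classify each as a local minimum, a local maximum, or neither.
f'(x) = -6*x^2 - 10*x - 1

Solve f'(x) = 0:
  6*x^2 + 10*x + 1 = 0 has no rational roots; quadratic formula: x = (-10 ± √76)/12.
  ⇒ x = -5/6 - sqrt(19)/6 ≈ -1.5598, -5/6 + sqrt(19)/6 ≈ -0.1069

f''(x) = -12*x - 10
Second-derivative test at each critical point:
  f''(-1.5598) = 8.7178 > 0 → local minimum
  f''(-0.1069) = -8.7178 < 0 → local maximum

Critical points: x = -5/6 - sqrt(19)/6 ≈ -1.5598 (local minimum); x = -5/6 + sqrt(19)/6 ≈ -0.1069 (local maximum)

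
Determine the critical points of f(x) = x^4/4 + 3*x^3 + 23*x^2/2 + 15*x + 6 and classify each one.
f'(x) = x^3 + 9*x^2 + 23*x + 15

Solve f'(x) = 0:
  Factor: x^3 + 9*x^2 + 23*x + 15 = (x + 1)*(x + 3)*(x + 5) = 0.
  ⇒ x = -5, -3, -1

f''(x) = 3*x^2 + 18*x + 23
Second-derivative test at each critical point:
  f''(-5) = 8 > 0 → local minimum
  f''(-3) = -4 < 0 → local maximum
  f''(-1) = 8 > 0 → local minimum

Critical points: x = -5 (local minimum); x = -3 (local maximum); x = -1 (local minimum)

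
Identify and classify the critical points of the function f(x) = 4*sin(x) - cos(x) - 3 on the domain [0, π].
f'(x) = sin(x) + 4*cos(x)

Solve f'(x) = 0 on [0, π]:
  f'(x) = 0 ⇔ 4*cos(x) = -sin(x) ⇔ tan(x) = -4, i.e. x = arctan(-4) + nπ; keep the solutions lying in [0, π].
  ⇒ x = pi - atan(4) ≈ 1.8158

f''(x) = -4*sin(x) + cos(x)
Second-derivative test at each critical point:
  f''(1.8158) = -4.1231 < 0 → local maximum

Critical points: x = pi - atan(4) ≈ 1.8158 (local maximum)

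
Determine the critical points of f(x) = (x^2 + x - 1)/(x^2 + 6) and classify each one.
f'(x) = (-x^2 + 14*x + 6)/(x^4 + 12*x^2 + 36)

Solve f'(x) = 0:
  f'(x) = -(x^2 - 14*x - 6)/(x^2 + 6)^2; the denominator is positive wherever f is defined, so f'(x) = 0 ⇔ -x^2 + 14*x + 6 = 0.
  x^2 - 14*x - 6 = 0 has no rational roots; quadratic formula: x = (14 ± √220)/2.
  ⇒ x = 7 - sqrt(55) ≈ -0.4162, 7 + sqrt(55) ≈ 14.4162

f''(x) = 2*(x^3 - 21*x^2 - 18*x + 42)/(x^6 + 18*x^4 + 108*x^2 + 216)
Second-derivative test at each critical point:
  f''(-0.4162) = 0.3892 > 0 → local minimum
  f''(14.4162) = -3.244e-04 < 0 → local maximum

Critical points: x = 7 - sqrt(55) ≈ -0.4162 (local minimum); x = 7 + sqrt(55) ≈ 14.4162 (local maximum)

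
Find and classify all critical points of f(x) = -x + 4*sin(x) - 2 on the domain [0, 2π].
f'(x) = 4*cos(x) - 1

Solve f'(x) = 0 on [0, 2π]:
  f'(x) = 0 ⇔ cos(x) = 1/4, i.e. x = ±arccos(1/4) + 2nπ; keep the solutions lying in [0, 2π].
  ⇒ x = acos(1/4) ≈ 1.3181, -acos(1/4) + 2*pi ≈ 4.9651

f''(x) = -4*sin(x)
Second-derivative test at each critical point:
  f''(1.3181) = -3.8730 < 0 → local maximum
  f''(4.9651) = 3.8730 > 0 → local minimum

Critical points: x = acos(1/4) ≈ 1.3181 (local maximum); x = -acos(1/4) + 2*pi ≈ 4.9651 (local minimum)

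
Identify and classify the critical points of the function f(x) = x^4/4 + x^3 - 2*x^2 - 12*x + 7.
f'(x) = x^3 + 3*x^2 - 4*x - 12

Solve f'(x) = 0:
  Factor: x^3 + 3*x^2 - 4*x - 12 = (x - 2)*(x + 2)*(x + 3) = 0.
  ⇒ x = -3, -2, 2

f''(x) = 3*x^2 + 6*x - 4
Second-derivative test at each critical point:
  f''(-3) = 5 > 0 → local minimum
  f''(-2) = -4 < 0 → local maximum
  f''(2) = 20 > 0 → local minimum

Critical points: x = -3 (local minimum); x = -2 (local maximum); x = 2 (local minimum)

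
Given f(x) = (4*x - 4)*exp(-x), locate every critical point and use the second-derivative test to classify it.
f'(x) = 4*(2 - x)*exp(-x)

Solve f'(x) = 0:
  f'(x) = (8 - 4*x)·exp(-x) and exp(-x) > 0 for every x, so f'(x) = 0 ⇔ 8 - 4*x = 0.
  Factor: 8 - 4*x = -4*(x - 2) = 0.
  ⇒ x = 2

f''(x) = 4*(x - 3)*exp(-x)
Second-derivative test at each critical point:
  f''(2) = -0.5413 < 0 → local maximum

Critical points: x = 2 (local maximum)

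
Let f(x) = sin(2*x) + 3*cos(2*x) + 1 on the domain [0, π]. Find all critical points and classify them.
f'(x) = -6*sin(2*x) + 2*cos(2*x)

Solve f'(x) = 0 on [0, π]:
  f'(x) = 0 ⇔ cos(2*x) = 3*sin(2*x) ⇔ tan(2*x) = 1/3, i.e. 2*x = arctan(1/3) + nπ; keep the solutions lying in [0, π].
  ⇒ x = atan(1/3)/2 ≈ 0.1609, atan(1/3)/2 + pi/2 ≈ 1.7317

f''(x) = -4*sin(2*x) - 12*cos(2*x)
Second-derivative test at each critical point:
  f''(0.1609) = -12.6491 < 0 → local maximum
  f''(1.7317) = 12.6491 > 0 → local minimum

Critical points: x = atan(1/3)/2 ≈ 0.1609 (local maximum); x = atan(1/3)/2 + pi/2 ≈ 1.7317 (local minimum)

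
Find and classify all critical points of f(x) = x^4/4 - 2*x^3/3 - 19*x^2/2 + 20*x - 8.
f'(x) = x^3 - 2*x^2 - 19*x + 20

Solve f'(x) = 0:
  Factor: x^3 - 2*x^2 - 19*x + 20 = (x - 5)*(x - 1)*(x + 4) = 0.
  ⇒ x = -4, 1, 5

f''(x) = 3*x^2 - 4*x - 19
Second-derivative test at each critical point:
  f''(-4) = 45 > 0 → local minimum
  f''(1) = -20 < 0 → local maximum
  f''(5) = 36 > 0 → local minimum

Critical points: x = -4 (local minimum); x = 1 (local maximum); x = 5 (local minimum)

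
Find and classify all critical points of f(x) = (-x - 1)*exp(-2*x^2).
f'(x) = (4*x*(x + 1) - 1)*exp(-2*x^2)

Solve f'(x) = 0:
  f'(x) = (4*x^2 + 4*x - 1)·exp(-2*x^2) and exp(-2*x^2) > 0 for every x, so f'(x) = 0 ⇔ 4*x^2 + 4*x - 1 = 0.
  4*x^2 + 4*x - 1 = 0 has no rational roots; quadratic formula: x = (-4 ± √32)/8.
  ⇒ x = -sqrt(2)/2 - 1/2 ≈ -1.2071, -1/2 + sqrt(2)/2 ≈ 0.2071

f''(x) = 4*(-4*x^2*(x + 1) + 3*x + 1)*exp(-2*x^2)
Second-derivative test at each critical point:
  f''(-1.2071) = -0.3069 < 0 → local maximum
  f''(0.2071) = 5.1918 > 0 → local minimum

Critical points: x = -sqrt(2)/2 - 1/2 ≈ -1.2071 (local maximum); x = -1/2 + sqrt(2)/2 ≈ 0.2071 (local minimum)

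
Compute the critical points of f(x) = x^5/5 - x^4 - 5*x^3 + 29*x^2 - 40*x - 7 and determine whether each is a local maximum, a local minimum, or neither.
f'(x) = x^4 - 4*x^3 - 15*x^2 + 58*x - 40

Solve f'(x) = 0:
  Factor: x^4 - 4*x^3 - 15*x^2 + 58*x - 40 = (x - 5)*(x - 2)*(x - 1)*(x + 4) = 0.
  ⇒ x = -4, 1, 2, 5

f''(x) = 4*x^3 - 12*x^2 - 30*x + 58
Second-derivative test at each critical point:
  f''(-4) = -270 < 0 → local maximum
  f''(1) = 20 > 0 → local minimum
  f''(2) = -18 < 0 → local maximum
  f''(5) = 108 > 0 → local minimum

Critical points: x = -4 (local maximum); x = 1 (local minimum); x = 2 (local maximum); x = 5 (local minimum)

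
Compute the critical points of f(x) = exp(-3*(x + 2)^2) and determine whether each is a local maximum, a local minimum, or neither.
f'(x) = 6*(-x - 2)*exp(-3*(x + 2)^2)

Solve f'(x) = 0:
  f'(x) = (-6*x - 12)·exp(-3*(x + 2)^2) and exp(-3*(x + 2)^2) > 0 for every x, so f'(x) = 0 ⇔ -6*x - 12 = 0.
  Factor: -6*x - 12 = -6*(x + 2) = 0.
  ⇒ x = -2

f''(x) = 6*(6*(x + 2)^2 - 1)*exp(-3*(x + 2)^2)
Second-derivative test at each critical point:
  f''(-2) = -6 < 0 → local maximum

Critical points: x = -2 (local maximum)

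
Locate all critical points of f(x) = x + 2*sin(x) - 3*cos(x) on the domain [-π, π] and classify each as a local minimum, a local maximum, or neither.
f'(x) = 3*sin(x) + 2*cos(x) + 1

Solve f'(x) = 0 on [-π, π]:
  f'(x) = 0 ⇔ 3*sin(x) + 2*cos(x) = -1. Write the left side as R·cos(x + φ) with R = √(2² + (-3)²) = sqrt(13), cos φ = 2*sqrt(13)/13, sin φ = -3*sqrt(13)/13; then cos(x + φ) = -sqrt(13)/13. Solve for x and keep the solutions lying in [-π, π].
  ⇒ x = atan((-4*sqrt(3) - 3)/(-2 + 6*sqrt(3))) ≈ -0.8690, atan((-3 + 4*sqrt(3))/(-6*sqrt(3) - 2)) + pi ≈ 2.8346

f''(x) = -2*sin(x) + 3*cos(x)
Second-derivative test at each critical point:
  f''(-0.8690) = 3.4641 > 0 → local minimum
  f''(2.8346) = -3.4641 < 0 → local maximum

Critical points: x = atan((-4*sqrt(3) - 3)/(-2 + 6*sqrt(3))) ≈ -0.8690 (local minimum); x = atan((-3 + 4*sqrt(3))/(-6*sqrt(3) - 2)) + pi ≈ 2.8346 (local maximum)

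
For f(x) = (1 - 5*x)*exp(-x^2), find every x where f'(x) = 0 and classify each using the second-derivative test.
f'(x) = (2*x*(5*x - 1) - 5)*exp(-x^2)

Solve f'(x) = 0:
  f'(x) = (10*x^2 - 2*x - 5)·exp(-x^2) and exp(-x^2) > 0 for every x, so f'(x) = 0 ⇔ 10*x^2 - 2*x - 5 = 0.
  10*x^2 - 2*x - 5 = 0 has no rational roots; quadratic formula: x = (2 ± √204)/20.
  ⇒ x = 1/10 - sqrt(51)/10 ≈ -0.6141, 1/10 + sqrt(51)/10 ≈ 0.8141

f''(x) = 2*(2*x^2*(1 - 5*x) + 15*x - 1)*exp(-x^2)
Second-derivative test at each critical point:
  f''(-0.6141) = -9.7952 < 0 → local maximum
  f''(0.8141) = 7.3613 > 0 → local minimum

Critical points: x = 1/10 - sqrt(51)/10 ≈ -0.6141 (local maximum); x = 1/10 + sqrt(51)/10 ≈ 0.8141 (local minimum)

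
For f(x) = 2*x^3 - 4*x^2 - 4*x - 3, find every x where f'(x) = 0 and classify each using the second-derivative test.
f'(x) = 6*x^2 - 8*x - 4

Solve f'(x) = 0:
  Factor: 6*x^2 - 8*x - 4 = 2*(3*x^2 - 4*x - 2); 3*x^2 - 4*x - 2 = 0 has no rational roots; quadratic formula: x = (4 ± √40)/6.
  ⇒ x = 2/3 - sqrt(10)/3 ≈ -0.3874, 2/3 + sqrt(10)/3 ≈ 1.7208

f''(x) = 12*x - 8
Second-derivative test at each critical point:
  f''(-0.3874) = -12.6491 < 0 → local maximum
  f''(1.7208) = 12.6491 > 0 → local minimum

Critical points: x = 2/3 - sqrt(10)/3 ≈ -0.3874 (local maximum); x = 2/3 + sqrt(10)/3 ≈ 1.7208 (local minimum)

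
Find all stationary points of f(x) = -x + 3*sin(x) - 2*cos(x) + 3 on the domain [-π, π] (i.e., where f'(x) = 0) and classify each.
f'(x) = 2*sin(x) + 3*cos(x) - 1

Solve f'(x) = 0 on [-π, π]:
  f'(x) = 0 ⇔ 2*sin(x) + 3*cos(x) = 1. Write the left side as R·cos(x + φ) with R = √(3² + (-2)²) = sqrt(13), cos φ = 3*sqrt(13)/13, sin φ = -2*sqrt(13)/13; then cos(x + φ) = sqrt(13)/13. Solve for x and keep the solutions lying in [-π, π].
  ⇒ x = atan((2 - 6*sqrt(3))/(3 + 4*sqrt(3))) ≈ -0.7018, atan((2 + 6*sqrt(3))/(3 - 4*sqrt(3))) + pi ≈ 1.8778

f''(x) = -3*sin(x) + 2*cos(x)
Second-derivative test at each critical point:
  f''(-0.7018) = 3.4641 > 0 → local minimum
  f''(1.8778) = -3.4641 < 0 → local maximum

Critical points: x = atan((2 - 6*sqrt(3))/(3 + 4*sqrt(3))) ≈ -0.7018 (local minimum); x = atan((2 + 6*sqrt(3))/(3 - 4*sqrt(3))) + pi ≈ 1.8778 (local maximum)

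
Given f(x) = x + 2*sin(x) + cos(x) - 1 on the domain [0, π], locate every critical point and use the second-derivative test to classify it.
f'(x) = -sin(x) + 2*cos(x) + 1

Solve f'(x) = 0 on [0, π]:
  f'(x) = 0 ⇔ -sin(x) + 2*cos(x) = -1. Write the left side as R·cos(x + φ) with R = √(2² + 1²) = sqrt(5), cos φ = 2*sqrt(5)/5, sin φ = sqrt(5)/5; then cos(x + φ) = -sqrt(5)/5. Solve for x and keep the solutions lying in [0, π].
  ⇒ x = pi/2 ≈ 1.5708

f''(x) = -2*sin(x) - cos(x)
Second-derivative test at each critical point:
  f''(1.5708) = -2 < 0 → local maximum

Critical points: x = pi/2 ≈ 1.5708 (local maximum)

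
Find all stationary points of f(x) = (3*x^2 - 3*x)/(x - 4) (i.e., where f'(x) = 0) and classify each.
f'(x) = 3*(x^2 - 8*x + 4)/(x^2 - 8*x + 16)

Solve f'(x) = 0:
  f'(x) = 3*(x^2 - 8*x + 4)/(x - 4)^2; the denominator is positive wherever f is defined, so f'(x) = 0 ⇔ 3*x^2 - 24*x + 12 = 0.
  Factor: 3*x^2 - 24*x + 12 = 3*(x^2 - 8*x + 4); x^2 - 8*x + 4 = 0 has no rational roots; quadratic formula: x = (8 ± √48)/2.
  ⇒ x = 4 - 2*sqrt(3) ≈ 0.5359, 2*sqrt(3) + 4 ≈ 7.4641

f''(x) = 72/(x^3 - 12*x^2 + 48*x - 64)
Second-derivative test at each critical point:
  f''(0.5359) = -1.7321 < 0 → local maximum
  f''(7.4641) = 1.7321 > 0 → local minimum

Critical points: x = 4 - 2*sqrt(3) ≈ 0.5359 (local maximum); x = 2*sqrt(3) + 4 ≈ 7.4641 (local minimum)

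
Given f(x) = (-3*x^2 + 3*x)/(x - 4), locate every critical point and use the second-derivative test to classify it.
f'(x) = 3*(-x^2 + 8*x - 4)/(x^2 - 8*x + 16)

Solve f'(x) = 0:
  f'(x) = -3*(x^2 - 8*x + 4)/(x - 4)^2; the denominator is positive wherever f is defined, so f'(x) = 0 ⇔ -3*x^2 + 24*x - 12 = 0.
  Factor: -3*x^2 + 24*x - 12 = -3*(x^2 - 8*x + 4); x^2 - 8*x + 4 = 0 has no rational roots; quadratic formula: x = (8 ± √48)/2.
  ⇒ x = 4 - 2*sqrt(3) ≈ 0.5359, 2*sqrt(3) + 4 ≈ 7.4641

f''(x) = -72/(x^3 - 12*x^2 + 48*x - 64)
Second-derivative test at each critical point:
  f''(0.5359) = 1.7321 > 0 → local minimum
  f''(7.4641) = -1.7321 < 0 → local maximum

Critical points: x = 4 - 2*sqrt(3) ≈ 0.5359 (local minimum); x = 2*sqrt(3) + 4 ≈ 7.4641 (local maximum)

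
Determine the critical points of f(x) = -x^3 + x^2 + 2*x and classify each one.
f'(x) = -3*x^2 + 2*x + 2

Solve f'(x) = 0:
  3*x^2 - 2*x - 2 = 0 has no rational roots; quadratic formula: x = (2 ± √28)/6.
  ⇒ x = 1/3 - sqrt(7)/3 ≈ -0.5486, 1/3 + sqrt(7)/3 ≈ 1.2153

f''(x) = 2 - 6*x
Second-derivative test at each critical point:
  f''(-0.5486) = 5.2915 > 0 → local minimum
  f''(1.2153) = -5.2915 < 0 → local maximum

Critical points: x = 1/3 - sqrt(7)/3 ≈ -0.5486 (local minimum); x = 1/3 + sqrt(7)/3 ≈ 1.2153 (local maximum)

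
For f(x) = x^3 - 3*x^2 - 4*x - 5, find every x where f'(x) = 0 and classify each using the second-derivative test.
f'(x) = 3*x^2 - 6*x - 4

Solve f'(x) = 0:
  3*x^2 - 6*x - 4 = 0 has no rational roots; quadratic formula: x = (6 ± √84)/6.
  ⇒ x = 1 - sqrt(21)/3 ≈ -0.5275, 1 + sqrt(21)/3 ≈ 2.5275

f''(x) = 6*x - 6
Second-derivative test at each critical point:
  f''(-0.5275) = -9.1652 < 0 → local maximum
  f''(2.5275) = 9.1652 > 0 → local minimum

Critical points: x = 1 - sqrt(21)/3 ≈ -0.5275 (local maximum); x = 1 + sqrt(21)/3 ≈ 2.5275 (local minimum)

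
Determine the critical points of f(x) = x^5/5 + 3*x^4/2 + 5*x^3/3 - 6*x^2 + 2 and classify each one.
f'(x) = x*(x^3 + 6*x^2 + 5*x - 12)

Solve f'(x) = 0:
  Factor: x^4 + 6*x^3 + 5*x^2 - 12*x = x*(x - 1)*(x + 3)*(x + 4) = 0.
  ⇒ x = -4, -3, 0, 1

f''(x) = 4*x^3 + 18*x^2 + 10*x - 12
Second-derivative test at each critical point:
  f''(-4) = -20 < 0 → local maximum
  f''(-3) = 12 > 0 → local minimum
  f''(0) = -12 < 0 → local maximum
  f''(1) = 20 > 0 → local minimum

Critical points: x = -4 (local maximum); x = -3 (local minimum); x = 0 (local maximum); x = 1 (local minimum)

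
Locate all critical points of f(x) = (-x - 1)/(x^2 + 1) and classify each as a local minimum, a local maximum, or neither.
f'(x) = (-x^2 + 2*x*(x + 1) - 1)/(x^2 + 1)^2

Solve f'(x) = 0:
  f'(x) = (x^2 + 2*x - 1)/(x^2 + 1)^2; the denominator is positive wherever f is defined, so f'(x) = 0 ⇔ x^2 + 2*x - 1 = 0.
  x^2 + 2*x - 1 = 0 has no rational roots; quadratic formula: x = (-2 ± √8)/2.
  ⇒ x = -sqrt(2) - 1 ≈ -2.4142, -1 + sqrt(2) ≈ 0.4142

f''(x) = 2*(-4*x^2*(x + 1) + (3*x + 1)*(x^2 + 1))/(x^2 + 1)^3
Second-derivative test at each critical point:
  f''(-2.4142) = -0.0607 < 0 → local maximum
  f''(0.4142) = 2.0607 > 0 → local minimum

Critical points: x = -sqrt(2) - 1 ≈ -2.4142 (local maximum); x = -1 + sqrt(2) ≈ 0.4142 (local minimum)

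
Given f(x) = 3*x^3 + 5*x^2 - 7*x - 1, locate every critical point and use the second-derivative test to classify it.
f'(x) = 9*x^2 + 10*x - 7

Solve f'(x) = 0:
  9*x^2 + 10*x - 7 = 0 has no rational roots; quadratic formula: x = (-10 ± √352)/18.
  ⇒ x = -2*sqrt(22)/9 - 5/9 ≈ -1.5979, -5/9 + 2*sqrt(22)/9 ≈ 0.4868

f''(x) = 18*x + 10
Second-derivative test at each critical point:
  f''(-1.5979) = -18.7617 < 0 → local maximum
  f''(0.4868) = 18.7617 > 0 → local minimum

Critical points: x = -2*sqrt(22)/9 - 5/9 ≈ -1.5979 (local maximum); x = -5/9 + 2*sqrt(22)/9 ≈ 0.4868 (local minimum)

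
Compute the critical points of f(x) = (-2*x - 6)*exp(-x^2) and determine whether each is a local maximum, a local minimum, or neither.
f'(x) = 2*(2*x*(x + 3) - 1)*exp(-x^2)

Solve f'(x) = 0:
  f'(x) = (4*x^2 + 12*x - 2)·exp(-x^2) and exp(-x^2) > 0 for every x, so f'(x) = 0 ⇔ 4*x^2 + 12*x - 2 = 0.
  Factor: 4*x^2 + 12*x - 2 = 2*(2*x^2 + 6*x - 1); 2*x^2 + 6*x - 1 = 0 has no rational roots; quadratic formula: x = (-6 ± √44)/4.
  ⇒ x = -sqrt(11)/2 - 3/2 ≈ -3.1583, -3/2 + sqrt(11)/2 ≈ 0.1583

f''(x) = 4*(-2*x^2*(x + 3) + 3*x + 3)*exp(-x^2)
Second-derivative test at each critical point:
  f''(-3.1583) = -0.0006 < 0 → local maximum
  f''(0.1583) = 12.9381 > 0 → local minimum

Critical points: x = -sqrt(11)/2 - 3/2 ≈ -3.1583 (local maximum); x = -3/2 + sqrt(11)/2 ≈ 0.1583 (local minimum)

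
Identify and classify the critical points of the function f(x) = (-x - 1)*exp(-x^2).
f'(x) = (2*x*(x + 1) - 1)*exp(-x^2)

Solve f'(x) = 0:
  f'(x) = (2*x^2 + 2*x - 1)·exp(-x^2) and exp(-x^2) > 0 for every x, so f'(x) = 0 ⇔ 2*x^2 + 2*x - 1 = 0.
  2*x^2 + 2*x - 1 = 0 has no rational roots; quadratic formula: x = (-2 ± √12)/4.
  ⇒ x = -sqrt(3)/2 - 1/2 ≈ -1.3660, -1/2 + sqrt(3)/2 ≈ 0.3660

f''(x) = 2*(-2*x^2*(x + 1) + 3*x + 1)*exp(-x^2)
Second-derivative test at each critical point:
  f''(-1.3660) = -0.5360 < 0 → local maximum
  f''(0.3660) = 3.0297 > 0 → local minimum

Critical points: x = -sqrt(3)/2 - 1/2 ≈ -1.3660 (local maximum); x = -1/2 + sqrt(3)/2 ≈ 0.3660 (local minimum)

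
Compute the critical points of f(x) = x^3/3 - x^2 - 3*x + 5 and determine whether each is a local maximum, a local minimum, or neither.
f'(x) = x^2 - 2*x - 3

Solve f'(x) = 0:
  Factor: x^2 - 2*x - 3 = (x - 3)*(x + 1) = 0.
  ⇒ x = -1, 3

f''(x) = 2*x - 2
Second-derivative test at each critical point:
  f''(-1) = -4 < 0 → local maximum
  f''(3) = 4 > 0 → local minimum

Critical points: x = -1 (local maximum); x = 3 (local minimum)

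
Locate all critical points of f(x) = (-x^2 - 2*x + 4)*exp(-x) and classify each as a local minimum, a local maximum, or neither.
f'(x) = (x^2 - 6)*exp(-x)

Solve f'(x) = 0:
  f'(x) = (x^2 - 6)·exp(-x) and exp(-x) > 0 for every x, so f'(x) = 0 ⇔ x^2 - 6 = 0.
  x^2 - 6 = 0 has no rational roots; quadratic formula: x = (0 ± √24)/2.
  ⇒ x = -sqrt(6) ≈ -2.4495, sqrt(6) ≈ 2.4495

f''(x) = (-x^2 + 2*x + 6)*exp(-x)
Second-derivative test at each critical point:
  f''(-2.4495) = -56.7421 < 0 → local maximum
  f''(2.4495) = 0.4230 > 0 → local minimum

Critical points: x = -sqrt(6) ≈ -2.4495 (local maximum); x = sqrt(6) ≈ 2.4495 (local minimum)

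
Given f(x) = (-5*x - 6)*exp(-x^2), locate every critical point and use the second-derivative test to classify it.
f'(x) = (2*x*(5*x + 6) - 5)*exp(-x^2)

Solve f'(x) = 0:
  f'(x) = (10*x^2 + 12*x - 5)·exp(-x^2) and exp(-x^2) > 0 for every x, so f'(x) = 0 ⇔ 10*x^2 + 12*x - 5 = 0.
  10*x^2 + 12*x - 5 = 0 has no rational roots; quadratic formula: x = (-12 ± √344)/20.
  ⇒ x = -sqrt(86)/10 - 3/5 ≈ -1.5274, -3/5 + sqrt(86)/10 ≈ 0.3274

f''(x) = 2*(-10*x^3 - 12*x^2 + 15*x + 6)*exp(-x^2)
Second-derivative test at each critical point:
  f''(-1.5274) = -1.7995 < 0 → local maximum
  f''(0.3274) = 16.6624 > 0 → local minimum

Critical points: x = -sqrt(86)/10 - 3/5 ≈ -1.5274 (local maximum); x = -3/5 + sqrt(86)/10 ≈ 0.3274 (local minimum)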